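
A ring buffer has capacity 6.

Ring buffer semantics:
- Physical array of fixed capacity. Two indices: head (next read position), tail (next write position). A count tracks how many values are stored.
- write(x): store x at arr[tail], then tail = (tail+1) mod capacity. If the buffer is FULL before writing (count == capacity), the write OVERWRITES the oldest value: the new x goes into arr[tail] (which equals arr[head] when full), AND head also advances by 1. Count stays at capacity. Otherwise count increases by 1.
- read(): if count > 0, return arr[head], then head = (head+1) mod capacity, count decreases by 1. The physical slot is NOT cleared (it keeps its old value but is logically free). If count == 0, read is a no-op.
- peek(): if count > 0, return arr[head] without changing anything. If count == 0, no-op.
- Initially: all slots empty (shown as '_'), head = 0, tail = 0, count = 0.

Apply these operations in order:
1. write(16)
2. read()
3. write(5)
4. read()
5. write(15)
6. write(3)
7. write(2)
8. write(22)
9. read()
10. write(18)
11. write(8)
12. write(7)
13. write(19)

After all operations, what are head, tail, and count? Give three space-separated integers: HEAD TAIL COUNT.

After op 1 (write(16)): arr=[16 _ _ _ _ _] head=0 tail=1 count=1
After op 2 (read()): arr=[16 _ _ _ _ _] head=1 tail=1 count=0
After op 3 (write(5)): arr=[16 5 _ _ _ _] head=1 tail=2 count=1
After op 4 (read()): arr=[16 5 _ _ _ _] head=2 tail=2 count=0
After op 5 (write(15)): arr=[16 5 15 _ _ _] head=2 tail=3 count=1
After op 6 (write(3)): arr=[16 5 15 3 _ _] head=2 tail=4 count=2
After op 7 (write(2)): arr=[16 5 15 3 2 _] head=2 tail=5 count=3
After op 8 (write(22)): arr=[16 5 15 3 2 22] head=2 tail=0 count=4
After op 9 (read()): arr=[16 5 15 3 2 22] head=3 tail=0 count=3
After op 10 (write(18)): arr=[18 5 15 3 2 22] head=3 tail=1 count=4
After op 11 (write(8)): arr=[18 8 15 3 2 22] head=3 tail=2 count=5
After op 12 (write(7)): arr=[18 8 7 3 2 22] head=3 tail=3 count=6
After op 13 (write(19)): arr=[18 8 7 19 2 22] head=4 tail=4 count=6

Answer: 4 4 6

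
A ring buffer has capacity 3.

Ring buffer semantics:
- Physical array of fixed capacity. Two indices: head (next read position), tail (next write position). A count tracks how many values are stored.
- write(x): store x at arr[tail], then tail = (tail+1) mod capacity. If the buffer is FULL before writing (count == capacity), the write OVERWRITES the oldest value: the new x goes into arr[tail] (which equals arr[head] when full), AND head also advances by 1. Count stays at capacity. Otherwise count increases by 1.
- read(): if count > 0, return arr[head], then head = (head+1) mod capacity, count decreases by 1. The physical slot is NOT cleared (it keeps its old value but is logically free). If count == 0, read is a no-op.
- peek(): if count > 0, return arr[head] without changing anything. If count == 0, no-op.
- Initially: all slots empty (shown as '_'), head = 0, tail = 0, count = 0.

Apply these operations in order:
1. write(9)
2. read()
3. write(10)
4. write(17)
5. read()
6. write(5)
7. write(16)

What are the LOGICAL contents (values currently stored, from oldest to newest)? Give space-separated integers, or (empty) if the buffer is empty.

Answer: 17 5 16

Derivation:
After op 1 (write(9)): arr=[9 _ _] head=0 tail=1 count=1
After op 2 (read()): arr=[9 _ _] head=1 tail=1 count=0
After op 3 (write(10)): arr=[9 10 _] head=1 tail=2 count=1
After op 4 (write(17)): arr=[9 10 17] head=1 tail=0 count=2
After op 5 (read()): arr=[9 10 17] head=2 tail=0 count=1
After op 6 (write(5)): arr=[5 10 17] head=2 tail=1 count=2
After op 7 (write(16)): arr=[5 16 17] head=2 tail=2 count=3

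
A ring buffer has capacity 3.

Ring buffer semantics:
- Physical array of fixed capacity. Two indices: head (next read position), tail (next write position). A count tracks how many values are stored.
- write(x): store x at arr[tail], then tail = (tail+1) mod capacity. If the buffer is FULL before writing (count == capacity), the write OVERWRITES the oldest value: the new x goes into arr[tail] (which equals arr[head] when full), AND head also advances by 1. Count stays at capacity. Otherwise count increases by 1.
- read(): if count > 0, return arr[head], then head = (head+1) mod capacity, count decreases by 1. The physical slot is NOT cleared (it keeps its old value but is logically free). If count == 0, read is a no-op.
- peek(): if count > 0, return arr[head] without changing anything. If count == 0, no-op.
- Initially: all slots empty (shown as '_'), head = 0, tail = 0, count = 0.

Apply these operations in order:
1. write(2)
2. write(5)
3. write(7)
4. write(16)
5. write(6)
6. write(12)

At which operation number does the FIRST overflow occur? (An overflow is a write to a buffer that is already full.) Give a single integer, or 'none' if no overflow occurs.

Answer: 4

Derivation:
After op 1 (write(2)): arr=[2 _ _] head=0 tail=1 count=1
After op 2 (write(5)): arr=[2 5 _] head=0 tail=2 count=2
After op 3 (write(7)): arr=[2 5 7] head=0 tail=0 count=3
After op 4 (write(16)): arr=[16 5 7] head=1 tail=1 count=3
After op 5 (write(6)): arr=[16 6 7] head=2 tail=2 count=3
After op 6 (write(12)): arr=[16 6 12] head=0 tail=0 count=3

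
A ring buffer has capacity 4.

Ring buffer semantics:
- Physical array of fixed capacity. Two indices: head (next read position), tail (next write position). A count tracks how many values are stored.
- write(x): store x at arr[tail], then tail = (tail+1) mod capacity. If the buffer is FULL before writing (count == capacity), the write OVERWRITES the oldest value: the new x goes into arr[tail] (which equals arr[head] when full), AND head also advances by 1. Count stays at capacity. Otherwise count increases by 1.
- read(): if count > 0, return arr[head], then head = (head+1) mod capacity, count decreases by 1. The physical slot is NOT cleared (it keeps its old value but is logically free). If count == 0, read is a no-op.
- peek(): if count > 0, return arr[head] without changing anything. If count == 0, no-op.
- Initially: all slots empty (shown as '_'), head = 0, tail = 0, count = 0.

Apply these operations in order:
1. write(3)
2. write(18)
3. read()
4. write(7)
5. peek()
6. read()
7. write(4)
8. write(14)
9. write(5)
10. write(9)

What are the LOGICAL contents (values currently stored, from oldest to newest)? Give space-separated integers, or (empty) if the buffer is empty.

After op 1 (write(3)): arr=[3 _ _ _] head=0 tail=1 count=1
After op 2 (write(18)): arr=[3 18 _ _] head=0 tail=2 count=2
After op 3 (read()): arr=[3 18 _ _] head=1 tail=2 count=1
After op 4 (write(7)): arr=[3 18 7 _] head=1 tail=3 count=2
After op 5 (peek()): arr=[3 18 7 _] head=1 tail=3 count=2
After op 6 (read()): arr=[3 18 7 _] head=2 tail=3 count=1
After op 7 (write(4)): arr=[3 18 7 4] head=2 tail=0 count=2
After op 8 (write(14)): arr=[14 18 7 4] head=2 tail=1 count=3
After op 9 (write(5)): arr=[14 5 7 4] head=2 tail=2 count=4
After op 10 (write(9)): arr=[14 5 9 4] head=3 tail=3 count=4

Answer: 4 14 5 9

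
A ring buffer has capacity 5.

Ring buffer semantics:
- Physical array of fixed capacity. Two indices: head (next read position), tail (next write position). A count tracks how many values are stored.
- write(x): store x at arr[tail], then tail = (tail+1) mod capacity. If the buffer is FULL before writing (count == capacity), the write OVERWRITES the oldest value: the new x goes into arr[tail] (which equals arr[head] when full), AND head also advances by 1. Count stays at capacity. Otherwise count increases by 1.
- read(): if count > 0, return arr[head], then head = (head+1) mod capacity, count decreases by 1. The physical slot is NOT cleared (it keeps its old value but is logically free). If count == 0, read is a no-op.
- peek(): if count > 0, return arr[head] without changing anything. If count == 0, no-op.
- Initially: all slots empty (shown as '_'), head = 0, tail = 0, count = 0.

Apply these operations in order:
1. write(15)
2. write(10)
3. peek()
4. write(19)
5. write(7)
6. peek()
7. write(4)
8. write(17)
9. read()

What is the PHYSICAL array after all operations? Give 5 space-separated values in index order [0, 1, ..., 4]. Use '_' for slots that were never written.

After op 1 (write(15)): arr=[15 _ _ _ _] head=0 tail=1 count=1
After op 2 (write(10)): arr=[15 10 _ _ _] head=0 tail=2 count=2
After op 3 (peek()): arr=[15 10 _ _ _] head=0 tail=2 count=2
After op 4 (write(19)): arr=[15 10 19 _ _] head=0 tail=3 count=3
After op 5 (write(7)): arr=[15 10 19 7 _] head=0 tail=4 count=4
After op 6 (peek()): arr=[15 10 19 7 _] head=0 tail=4 count=4
After op 7 (write(4)): arr=[15 10 19 7 4] head=0 tail=0 count=5
After op 8 (write(17)): arr=[17 10 19 7 4] head=1 tail=1 count=5
After op 9 (read()): arr=[17 10 19 7 4] head=2 tail=1 count=4

Answer: 17 10 19 7 4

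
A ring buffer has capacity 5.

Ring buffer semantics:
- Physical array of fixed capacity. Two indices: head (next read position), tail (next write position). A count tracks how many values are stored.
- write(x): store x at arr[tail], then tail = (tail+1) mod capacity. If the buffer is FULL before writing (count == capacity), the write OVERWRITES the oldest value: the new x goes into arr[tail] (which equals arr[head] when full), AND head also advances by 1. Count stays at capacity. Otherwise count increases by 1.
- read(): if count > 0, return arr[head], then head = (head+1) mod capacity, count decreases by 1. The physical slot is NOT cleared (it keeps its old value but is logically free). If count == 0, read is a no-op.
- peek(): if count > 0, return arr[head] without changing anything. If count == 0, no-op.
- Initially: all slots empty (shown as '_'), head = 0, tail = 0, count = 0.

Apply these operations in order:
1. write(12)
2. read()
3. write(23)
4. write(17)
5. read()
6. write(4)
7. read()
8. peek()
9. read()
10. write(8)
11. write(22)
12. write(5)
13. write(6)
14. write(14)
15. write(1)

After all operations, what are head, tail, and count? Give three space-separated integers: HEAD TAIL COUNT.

Answer: 0 0 5

Derivation:
After op 1 (write(12)): arr=[12 _ _ _ _] head=0 tail=1 count=1
After op 2 (read()): arr=[12 _ _ _ _] head=1 tail=1 count=0
After op 3 (write(23)): arr=[12 23 _ _ _] head=1 tail=2 count=1
After op 4 (write(17)): arr=[12 23 17 _ _] head=1 tail=3 count=2
After op 5 (read()): arr=[12 23 17 _ _] head=2 tail=3 count=1
After op 6 (write(4)): arr=[12 23 17 4 _] head=2 tail=4 count=2
After op 7 (read()): arr=[12 23 17 4 _] head=3 tail=4 count=1
After op 8 (peek()): arr=[12 23 17 4 _] head=3 tail=4 count=1
After op 9 (read()): arr=[12 23 17 4 _] head=4 tail=4 count=0
After op 10 (write(8)): arr=[12 23 17 4 8] head=4 tail=0 count=1
After op 11 (write(22)): arr=[22 23 17 4 8] head=4 tail=1 count=2
After op 12 (write(5)): arr=[22 5 17 4 8] head=4 tail=2 count=3
After op 13 (write(6)): arr=[22 5 6 4 8] head=4 tail=3 count=4
After op 14 (write(14)): arr=[22 5 6 14 8] head=4 tail=4 count=5
After op 15 (write(1)): arr=[22 5 6 14 1] head=0 tail=0 count=5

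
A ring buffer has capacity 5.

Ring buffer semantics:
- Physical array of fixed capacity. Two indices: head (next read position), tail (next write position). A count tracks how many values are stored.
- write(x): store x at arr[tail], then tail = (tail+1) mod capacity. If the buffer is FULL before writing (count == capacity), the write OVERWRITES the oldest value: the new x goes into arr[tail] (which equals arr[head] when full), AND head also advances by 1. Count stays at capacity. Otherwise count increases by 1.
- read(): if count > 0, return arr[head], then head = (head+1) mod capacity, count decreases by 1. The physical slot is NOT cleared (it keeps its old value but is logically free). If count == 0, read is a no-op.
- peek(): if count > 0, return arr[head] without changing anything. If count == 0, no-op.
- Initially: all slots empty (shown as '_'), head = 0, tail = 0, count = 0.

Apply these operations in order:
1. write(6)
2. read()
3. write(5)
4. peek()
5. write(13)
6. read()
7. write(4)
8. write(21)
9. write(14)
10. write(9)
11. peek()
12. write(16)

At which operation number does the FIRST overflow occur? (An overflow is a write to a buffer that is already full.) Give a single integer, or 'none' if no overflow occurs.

After op 1 (write(6)): arr=[6 _ _ _ _] head=0 tail=1 count=1
After op 2 (read()): arr=[6 _ _ _ _] head=1 tail=1 count=0
After op 3 (write(5)): arr=[6 5 _ _ _] head=1 tail=2 count=1
After op 4 (peek()): arr=[6 5 _ _ _] head=1 tail=2 count=1
After op 5 (write(13)): arr=[6 5 13 _ _] head=1 tail=3 count=2
After op 6 (read()): arr=[6 5 13 _ _] head=2 tail=3 count=1
After op 7 (write(4)): arr=[6 5 13 4 _] head=2 tail=4 count=2
After op 8 (write(21)): arr=[6 5 13 4 21] head=2 tail=0 count=3
After op 9 (write(14)): arr=[14 5 13 4 21] head=2 tail=1 count=4
After op 10 (write(9)): arr=[14 9 13 4 21] head=2 tail=2 count=5
After op 11 (peek()): arr=[14 9 13 4 21] head=2 tail=2 count=5
After op 12 (write(16)): arr=[14 9 16 4 21] head=3 tail=3 count=5

Answer: 12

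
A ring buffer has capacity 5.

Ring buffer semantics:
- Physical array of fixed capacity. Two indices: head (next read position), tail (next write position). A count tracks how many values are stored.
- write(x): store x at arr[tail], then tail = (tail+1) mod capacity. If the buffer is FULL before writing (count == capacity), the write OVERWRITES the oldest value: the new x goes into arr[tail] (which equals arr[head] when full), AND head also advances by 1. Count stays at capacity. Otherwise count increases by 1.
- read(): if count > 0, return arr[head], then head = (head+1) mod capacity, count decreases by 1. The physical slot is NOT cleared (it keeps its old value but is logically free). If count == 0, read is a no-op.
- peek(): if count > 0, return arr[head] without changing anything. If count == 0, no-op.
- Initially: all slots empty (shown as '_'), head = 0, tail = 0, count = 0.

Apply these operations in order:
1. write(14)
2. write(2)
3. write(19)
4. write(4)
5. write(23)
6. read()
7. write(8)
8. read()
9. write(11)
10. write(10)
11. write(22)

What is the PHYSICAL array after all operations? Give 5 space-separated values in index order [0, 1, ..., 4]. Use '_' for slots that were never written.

After op 1 (write(14)): arr=[14 _ _ _ _] head=0 tail=1 count=1
After op 2 (write(2)): arr=[14 2 _ _ _] head=0 tail=2 count=2
After op 3 (write(19)): arr=[14 2 19 _ _] head=0 tail=3 count=3
After op 4 (write(4)): arr=[14 2 19 4 _] head=0 tail=4 count=4
After op 5 (write(23)): arr=[14 2 19 4 23] head=0 tail=0 count=5
After op 6 (read()): arr=[14 2 19 4 23] head=1 tail=0 count=4
After op 7 (write(8)): arr=[8 2 19 4 23] head=1 tail=1 count=5
After op 8 (read()): arr=[8 2 19 4 23] head=2 tail=1 count=4
After op 9 (write(11)): arr=[8 11 19 4 23] head=2 tail=2 count=5
After op 10 (write(10)): arr=[8 11 10 4 23] head=3 tail=3 count=5
After op 11 (write(22)): arr=[8 11 10 22 23] head=4 tail=4 count=5

Answer: 8 11 10 22 23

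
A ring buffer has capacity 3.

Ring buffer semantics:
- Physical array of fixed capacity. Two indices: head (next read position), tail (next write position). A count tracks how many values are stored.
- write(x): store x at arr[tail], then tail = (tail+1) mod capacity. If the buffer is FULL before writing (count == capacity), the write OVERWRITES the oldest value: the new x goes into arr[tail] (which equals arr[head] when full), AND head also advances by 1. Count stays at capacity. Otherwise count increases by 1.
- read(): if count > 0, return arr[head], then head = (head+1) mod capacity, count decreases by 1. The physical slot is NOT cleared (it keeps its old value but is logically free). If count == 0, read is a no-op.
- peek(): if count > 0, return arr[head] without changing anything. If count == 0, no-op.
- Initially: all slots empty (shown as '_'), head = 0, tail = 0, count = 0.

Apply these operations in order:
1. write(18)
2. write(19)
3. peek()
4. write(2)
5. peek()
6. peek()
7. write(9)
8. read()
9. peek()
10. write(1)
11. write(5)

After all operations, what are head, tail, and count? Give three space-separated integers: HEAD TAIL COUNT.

Answer: 0 0 3

Derivation:
After op 1 (write(18)): arr=[18 _ _] head=0 tail=1 count=1
After op 2 (write(19)): arr=[18 19 _] head=0 tail=2 count=2
After op 3 (peek()): arr=[18 19 _] head=0 tail=2 count=2
After op 4 (write(2)): arr=[18 19 2] head=0 tail=0 count=3
After op 5 (peek()): arr=[18 19 2] head=0 tail=0 count=3
After op 6 (peek()): arr=[18 19 2] head=0 tail=0 count=3
After op 7 (write(9)): arr=[9 19 2] head=1 tail=1 count=3
After op 8 (read()): arr=[9 19 2] head=2 tail=1 count=2
After op 9 (peek()): arr=[9 19 2] head=2 tail=1 count=2
After op 10 (write(1)): arr=[9 1 2] head=2 tail=2 count=3
After op 11 (write(5)): arr=[9 1 5] head=0 tail=0 count=3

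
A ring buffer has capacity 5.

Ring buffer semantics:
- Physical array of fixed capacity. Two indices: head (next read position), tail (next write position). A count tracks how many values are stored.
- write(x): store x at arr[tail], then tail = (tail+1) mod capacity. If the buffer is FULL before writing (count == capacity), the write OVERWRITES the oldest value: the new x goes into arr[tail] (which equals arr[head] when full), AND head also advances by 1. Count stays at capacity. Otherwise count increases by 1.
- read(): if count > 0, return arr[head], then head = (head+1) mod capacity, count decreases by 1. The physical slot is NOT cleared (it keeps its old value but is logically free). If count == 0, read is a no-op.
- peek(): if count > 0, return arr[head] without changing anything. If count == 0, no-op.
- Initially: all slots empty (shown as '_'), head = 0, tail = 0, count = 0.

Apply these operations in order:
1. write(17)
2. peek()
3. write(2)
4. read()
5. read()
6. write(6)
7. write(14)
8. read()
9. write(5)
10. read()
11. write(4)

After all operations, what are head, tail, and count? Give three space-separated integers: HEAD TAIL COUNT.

After op 1 (write(17)): arr=[17 _ _ _ _] head=0 tail=1 count=1
After op 2 (peek()): arr=[17 _ _ _ _] head=0 tail=1 count=1
After op 3 (write(2)): arr=[17 2 _ _ _] head=0 tail=2 count=2
After op 4 (read()): arr=[17 2 _ _ _] head=1 tail=2 count=1
After op 5 (read()): arr=[17 2 _ _ _] head=2 tail=2 count=0
After op 6 (write(6)): arr=[17 2 6 _ _] head=2 tail=3 count=1
After op 7 (write(14)): arr=[17 2 6 14 _] head=2 tail=4 count=2
After op 8 (read()): arr=[17 2 6 14 _] head=3 tail=4 count=1
After op 9 (write(5)): arr=[17 2 6 14 5] head=3 tail=0 count=2
After op 10 (read()): arr=[17 2 6 14 5] head=4 tail=0 count=1
After op 11 (write(4)): arr=[4 2 6 14 5] head=4 tail=1 count=2

Answer: 4 1 2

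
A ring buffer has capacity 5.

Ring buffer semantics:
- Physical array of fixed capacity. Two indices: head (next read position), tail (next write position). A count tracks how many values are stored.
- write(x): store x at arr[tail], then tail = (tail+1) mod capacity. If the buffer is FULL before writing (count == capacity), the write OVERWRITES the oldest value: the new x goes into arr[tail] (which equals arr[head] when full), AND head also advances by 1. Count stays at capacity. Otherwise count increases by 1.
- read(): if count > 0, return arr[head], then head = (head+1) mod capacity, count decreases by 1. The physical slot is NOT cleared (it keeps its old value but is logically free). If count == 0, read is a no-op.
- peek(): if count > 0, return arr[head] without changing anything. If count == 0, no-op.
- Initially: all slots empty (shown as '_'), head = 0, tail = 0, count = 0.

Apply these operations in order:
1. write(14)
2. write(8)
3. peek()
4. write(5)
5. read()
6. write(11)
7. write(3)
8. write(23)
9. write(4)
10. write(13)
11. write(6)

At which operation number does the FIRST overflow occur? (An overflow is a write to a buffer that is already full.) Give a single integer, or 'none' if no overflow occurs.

Answer: 9

Derivation:
After op 1 (write(14)): arr=[14 _ _ _ _] head=0 tail=1 count=1
After op 2 (write(8)): arr=[14 8 _ _ _] head=0 tail=2 count=2
After op 3 (peek()): arr=[14 8 _ _ _] head=0 tail=2 count=2
After op 4 (write(5)): arr=[14 8 5 _ _] head=0 tail=3 count=3
After op 5 (read()): arr=[14 8 5 _ _] head=1 tail=3 count=2
After op 6 (write(11)): arr=[14 8 5 11 _] head=1 tail=4 count=3
After op 7 (write(3)): arr=[14 8 5 11 3] head=1 tail=0 count=4
After op 8 (write(23)): arr=[23 8 5 11 3] head=1 tail=1 count=5
After op 9 (write(4)): arr=[23 4 5 11 3] head=2 tail=2 count=5
After op 10 (write(13)): arr=[23 4 13 11 3] head=3 tail=3 count=5
After op 11 (write(6)): arr=[23 4 13 6 3] head=4 tail=4 count=5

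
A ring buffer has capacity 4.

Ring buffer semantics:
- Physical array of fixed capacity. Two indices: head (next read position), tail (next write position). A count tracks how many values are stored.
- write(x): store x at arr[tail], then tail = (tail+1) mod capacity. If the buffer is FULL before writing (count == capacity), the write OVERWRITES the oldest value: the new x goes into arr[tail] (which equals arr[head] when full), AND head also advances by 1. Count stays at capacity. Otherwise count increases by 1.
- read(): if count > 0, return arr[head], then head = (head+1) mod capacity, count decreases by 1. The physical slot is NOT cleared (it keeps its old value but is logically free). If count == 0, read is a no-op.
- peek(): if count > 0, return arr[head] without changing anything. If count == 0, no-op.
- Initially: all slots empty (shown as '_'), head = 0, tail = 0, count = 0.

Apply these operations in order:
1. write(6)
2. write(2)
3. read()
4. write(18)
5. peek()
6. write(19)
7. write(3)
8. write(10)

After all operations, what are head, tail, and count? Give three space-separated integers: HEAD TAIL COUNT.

After op 1 (write(6)): arr=[6 _ _ _] head=0 tail=1 count=1
After op 2 (write(2)): arr=[6 2 _ _] head=0 tail=2 count=2
After op 3 (read()): arr=[6 2 _ _] head=1 tail=2 count=1
After op 4 (write(18)): arr=[6 2 18 _] head=1 tail=3 count=2
After op 5 (peek()): arr=[6 2 18 _] head=1 tail=3 count=2
After op 6 (write(19)): arr=[6 2 18 19] head=1 tail=0 count=3
After op 7 (write(3)): arr=[3 2 18 19] head=1 tail=1 count=4
After op 8 (write(10)): arr=[3 10 18 19] head=2 tail=2 count=4

Answer: 2 2 4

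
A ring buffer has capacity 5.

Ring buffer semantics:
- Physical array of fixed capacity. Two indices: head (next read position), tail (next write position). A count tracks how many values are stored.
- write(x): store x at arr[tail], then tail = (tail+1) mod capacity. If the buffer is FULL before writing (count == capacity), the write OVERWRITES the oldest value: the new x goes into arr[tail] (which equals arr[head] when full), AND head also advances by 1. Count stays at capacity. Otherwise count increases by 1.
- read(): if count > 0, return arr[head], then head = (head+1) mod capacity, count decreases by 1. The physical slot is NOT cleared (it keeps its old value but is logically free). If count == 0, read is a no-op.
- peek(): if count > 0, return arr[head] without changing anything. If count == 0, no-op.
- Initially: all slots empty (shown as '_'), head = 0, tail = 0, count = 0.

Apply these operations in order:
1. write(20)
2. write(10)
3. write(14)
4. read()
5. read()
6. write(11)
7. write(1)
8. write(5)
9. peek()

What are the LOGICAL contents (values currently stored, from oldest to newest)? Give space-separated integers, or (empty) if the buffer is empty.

After op 1 (write(20)): arr=[20 _ _ _ _] head=0 tail=1 count=1
After op 2 (write(10)): arr=[20 10 _ _ _] head=0 tail=2 count=2
After op 3 (write(14)): arr=[20 10 14 _ _] head=0 tail=3 count=3
After op 4 (read()): arr=[20 10 14 _ _] head=1 tail=3 count=2
After op 5 (read()): arr=[20 10 14 _ _] head=2 tail=3 count=1
After op 6 (write(11)): arr=[20 10 14 11 _] head=2 tail=4 count=2
After op 7 (write(1)): arr=[20 10 14 11 1] head=2 tail=0 count=3
After op 8 (write(5)): arr=[5 10 14 11 1] head=2 tail=1 count=4
After op 9 (peek()): arr=[5 10 14 11 1] head=2 tail=1 count=4

Answer: 14 11 1 5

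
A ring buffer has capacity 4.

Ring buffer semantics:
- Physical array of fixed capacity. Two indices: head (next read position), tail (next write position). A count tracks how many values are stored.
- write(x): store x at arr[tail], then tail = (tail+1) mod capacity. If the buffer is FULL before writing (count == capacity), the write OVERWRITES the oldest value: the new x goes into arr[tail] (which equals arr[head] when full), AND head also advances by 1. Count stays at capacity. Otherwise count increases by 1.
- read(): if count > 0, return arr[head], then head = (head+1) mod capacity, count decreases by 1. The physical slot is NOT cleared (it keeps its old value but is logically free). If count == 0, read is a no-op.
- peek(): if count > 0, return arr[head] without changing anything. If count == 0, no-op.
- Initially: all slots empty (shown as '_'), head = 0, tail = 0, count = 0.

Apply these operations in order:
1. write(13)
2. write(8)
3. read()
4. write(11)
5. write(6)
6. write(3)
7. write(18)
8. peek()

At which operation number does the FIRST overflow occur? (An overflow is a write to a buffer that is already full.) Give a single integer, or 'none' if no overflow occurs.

Answer: 7

Derivation:
After op 1 (write(13)): arr=[13 _ _ _] head=0 tail=1 count=1
After op 2 (write(8)): arr=[13 8 _ _] head=0 tail=2 count=2
After op 3 (read()): arr=[13 8 _ _] head=1 tail=2 count=1
After op 4 (write(11)): arr=[13 8 11 _] head=1 tail=3 count=2
After op 5 (write(6)): arr=[13 8 11 6] head=1 tail=0 count=3
After op 6 (write(3)): arr=[3 8 11 6] head=1 tail=1 count=4
After op 7 (write(18)): arr=[3 18 11 6] head=2 tail=2 count=4
After op 8 (peek()): arr=[3 18 11 6] head=2 tail=2 count=4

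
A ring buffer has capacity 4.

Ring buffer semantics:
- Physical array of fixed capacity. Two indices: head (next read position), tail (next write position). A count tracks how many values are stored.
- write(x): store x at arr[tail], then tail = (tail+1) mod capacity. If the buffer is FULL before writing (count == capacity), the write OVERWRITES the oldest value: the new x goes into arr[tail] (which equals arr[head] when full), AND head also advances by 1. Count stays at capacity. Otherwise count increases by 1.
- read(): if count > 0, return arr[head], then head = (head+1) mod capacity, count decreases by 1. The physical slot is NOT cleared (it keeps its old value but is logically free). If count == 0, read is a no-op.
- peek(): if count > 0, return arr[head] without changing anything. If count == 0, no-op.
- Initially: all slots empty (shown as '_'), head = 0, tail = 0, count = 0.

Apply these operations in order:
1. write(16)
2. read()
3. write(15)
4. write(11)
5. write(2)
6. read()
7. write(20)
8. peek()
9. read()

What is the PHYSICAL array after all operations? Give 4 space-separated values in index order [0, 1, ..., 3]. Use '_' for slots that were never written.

Answer: 20 15 11 2

Derivation:
After op 1 (write(16)): arr=[16 _ _ _] head=0 tail=1 count=1
After op 2 (read()): arr=[16 _ _ _] head=1 tail=1 count=0
After op 3 (write(15)): arr=[16 15 _ _] head=1 tail=2 count=1
After op 4 (write(11)): arr=[16 15 11 _] head=1 tail=3 count=2
After op 5 (write(2)): arr=[16 15 11 2] head=1 tail=0 count=3
After op 6 (read()): arr=[16 15 11 2] head=2 tail=0 count=2
After op 7 (write(20)): arr=[20 15 11 2] head=2 tail=1 count=3
After op 8 (peek()): arr=[20 15 11 2] head=2 tail=1 count=3
After op 9 (read()): arr=[20 15 11 2] head=3 tail=1 count=2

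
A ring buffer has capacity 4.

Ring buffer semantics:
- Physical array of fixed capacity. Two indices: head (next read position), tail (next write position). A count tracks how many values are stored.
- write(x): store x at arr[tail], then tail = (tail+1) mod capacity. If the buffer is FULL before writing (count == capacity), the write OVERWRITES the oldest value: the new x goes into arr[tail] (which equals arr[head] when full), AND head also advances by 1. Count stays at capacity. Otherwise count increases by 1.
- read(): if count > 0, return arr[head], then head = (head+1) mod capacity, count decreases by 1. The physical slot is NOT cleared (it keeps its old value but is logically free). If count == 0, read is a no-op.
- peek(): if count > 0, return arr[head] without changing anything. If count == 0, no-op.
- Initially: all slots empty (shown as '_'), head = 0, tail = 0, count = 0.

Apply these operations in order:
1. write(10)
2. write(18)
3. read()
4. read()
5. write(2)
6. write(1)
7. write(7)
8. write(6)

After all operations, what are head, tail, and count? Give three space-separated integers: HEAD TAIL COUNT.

Answer: 2 2 4

Derivation:
After op 1 (write(10)): arr=[10 _ _ _] head=0 tail=1 count=1
After op 2 (write(18)): arr=[10 18 _ _] head=0 tail=2 count=2
After op 3 (read()): arr=[10 18 _ _] head=1 tail=2 count=1
After op 4 (read()): arr=[10 18 _ _] head=2 tail=2 count=0
After op 5 (write(2)): arr=[10 18 2 _] head=2 tail=3 count=1
After op 6 (write(1)): arr=[10 18 2 1] head=2 tail=0 count=2
After op 7 (write(7)): arr=[7 18 2 1] head=2 tail=1 count=3
After op 8 (write(6)): arr=[7 6 2 1] head=2 tail=2 count=4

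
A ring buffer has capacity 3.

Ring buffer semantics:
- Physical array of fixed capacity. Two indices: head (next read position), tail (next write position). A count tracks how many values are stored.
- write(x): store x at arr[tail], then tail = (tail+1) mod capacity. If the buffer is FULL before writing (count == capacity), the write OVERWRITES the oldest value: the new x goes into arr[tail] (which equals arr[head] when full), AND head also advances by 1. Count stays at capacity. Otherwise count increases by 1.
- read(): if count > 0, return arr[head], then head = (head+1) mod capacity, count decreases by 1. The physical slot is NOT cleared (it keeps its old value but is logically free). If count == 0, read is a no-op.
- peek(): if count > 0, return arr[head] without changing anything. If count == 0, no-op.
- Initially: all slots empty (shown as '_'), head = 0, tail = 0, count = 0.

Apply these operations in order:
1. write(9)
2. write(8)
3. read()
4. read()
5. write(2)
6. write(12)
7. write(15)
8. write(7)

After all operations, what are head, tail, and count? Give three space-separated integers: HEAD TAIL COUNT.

After op 1 (write(9)): arr=[9 _ _] head=0 tail=1 count=1
After op 2 (write(8)): arr=[9 8 _] head=0 tail=2 count=2
After op 3 (read()): arr=[9 8 _] head=1 tail=2 count=1
After op 4 (read()): arr=[9 8 _] head=2 tail=2 count=0
After op 5 (write(2)): arr=[9 8 2] head=2 tail=0 count=1
After op 6 (write(12)): arr=[12 8 2] head=2 tail=1 count=2
After op 7 (write(15)): arr=[12 15 2] head=2 tail=2 count=3
After op 8 (write(7)): arr=[12 15 7] head=0 tail=0 count=3

Answer: 0 0 3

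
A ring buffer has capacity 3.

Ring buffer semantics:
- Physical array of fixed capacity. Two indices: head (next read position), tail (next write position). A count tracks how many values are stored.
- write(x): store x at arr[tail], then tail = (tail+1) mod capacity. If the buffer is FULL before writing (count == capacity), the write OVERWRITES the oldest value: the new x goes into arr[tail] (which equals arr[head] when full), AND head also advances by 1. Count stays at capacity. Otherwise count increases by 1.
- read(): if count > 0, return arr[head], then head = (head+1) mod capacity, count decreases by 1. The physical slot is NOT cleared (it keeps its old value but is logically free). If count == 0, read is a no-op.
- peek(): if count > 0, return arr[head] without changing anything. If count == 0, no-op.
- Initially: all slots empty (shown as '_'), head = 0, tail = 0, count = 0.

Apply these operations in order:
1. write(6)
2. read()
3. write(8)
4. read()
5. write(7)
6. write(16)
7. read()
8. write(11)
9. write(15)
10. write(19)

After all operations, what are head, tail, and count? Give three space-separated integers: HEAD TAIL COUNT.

After op 1 (write(6)): arr=[6 _ _] head=0 tail=1 count=1
After op 2 (read()): arr=[6 _ _] head=1 tail=1 count=0
After op 3 (write(8)): arr=[6 8 _] head=1 tail=2 count=1
After op 4 (read()): arr=[6 8 _] head=2 tail=2 count=0
After op 5 (write(7)): arr=[6 8 7] head=2 tail=0 count=1
After op 6 (write(16)): arr=[16 8 7] head=2 tail=1 count=2
After op 7 (read()): arr=[16 8 7] head=0 tail=1 count=1
After op 8 (write(11)): arr=[16 11 7] head=0 tail=2 count=2
After op 9 (write(15)): arr=[16 11 15] head=0 tail=0 count=3
After op 10 (write(19)): arr=[19 11 15] head=1 tail=1 count=3

Answer: 1 1 3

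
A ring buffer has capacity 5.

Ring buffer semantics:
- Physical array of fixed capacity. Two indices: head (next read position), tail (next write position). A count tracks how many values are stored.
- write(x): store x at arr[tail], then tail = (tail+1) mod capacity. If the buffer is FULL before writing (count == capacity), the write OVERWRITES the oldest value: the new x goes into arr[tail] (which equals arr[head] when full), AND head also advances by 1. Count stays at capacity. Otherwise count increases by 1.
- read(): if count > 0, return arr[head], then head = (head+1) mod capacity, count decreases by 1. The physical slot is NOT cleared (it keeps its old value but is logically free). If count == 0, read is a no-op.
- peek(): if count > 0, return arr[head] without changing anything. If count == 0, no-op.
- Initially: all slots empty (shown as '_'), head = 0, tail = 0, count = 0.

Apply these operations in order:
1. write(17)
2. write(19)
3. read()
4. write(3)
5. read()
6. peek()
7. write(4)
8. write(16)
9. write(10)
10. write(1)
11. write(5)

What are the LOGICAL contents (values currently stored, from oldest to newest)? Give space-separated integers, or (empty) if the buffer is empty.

After op 1 (write(17)): arr=[17 _ _ _ _] head=0 tail=1 count=1
After op 2 (write(19)): arr=[17 19 _ _ _] head=0 tail=2 count=2
After op 3 (read()): arr=[17 19 _ _ _] head=1 tail=2 count=1
After op 4 (write(3)): arr=[17 19 3 _ _] head=1 tail=3 count=2
After op 5 (read()): arr=[17 19 3 _ _] head=2 tail=3 count=1
After op 6 (peek()): arr=[17 19 3 _ _] head=2 tail=3 count=1
After op 7 (write(4)): arr=[17 19 3 4 _] head=2 tail=4 count=2
After op 8 (write(16)): arr=[17 19 3 4 16] head=2 tail=0 count=3
After op 9 (write(10)): arr=[10 19 3 4 16] head=2 tail=1 count=4
After op 10 (write(1)): arr=[10 1 3 4 16] head=2 tail=2 count=5
After op 11 (write(5)): arr=[10 1 5 4 16] head=3 tail=3 count=5

Answer: 4 16 10 1 5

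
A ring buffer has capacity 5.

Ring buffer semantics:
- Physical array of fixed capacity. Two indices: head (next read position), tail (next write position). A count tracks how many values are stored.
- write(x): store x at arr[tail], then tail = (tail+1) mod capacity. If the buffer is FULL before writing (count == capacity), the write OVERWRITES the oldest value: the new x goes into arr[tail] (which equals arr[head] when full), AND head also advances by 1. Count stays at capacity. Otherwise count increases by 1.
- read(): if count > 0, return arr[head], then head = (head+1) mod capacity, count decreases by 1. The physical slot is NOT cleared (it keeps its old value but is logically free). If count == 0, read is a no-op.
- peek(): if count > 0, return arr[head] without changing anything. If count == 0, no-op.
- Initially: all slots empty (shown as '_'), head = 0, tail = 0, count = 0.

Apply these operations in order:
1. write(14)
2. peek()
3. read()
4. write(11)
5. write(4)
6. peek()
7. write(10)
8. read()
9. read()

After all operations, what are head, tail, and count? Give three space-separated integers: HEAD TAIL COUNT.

Answer: 3 4 1

Derivation:
After op 1 (write(14)): arr=[14 _ _ _ _] head=0 tail=1 count=1
After op 2 (peek()): arr=[14 _ _ _ _] head=0 tail=1 count=1
After op 3 (read()): arr=[14 _ _ _ _] head=1 tail=1 count=0
After op 4 (write(11)): arr=[14 11 _ _ _] head=1 tail=2 count=1
After op 5 (write(4)): arr=[14 11 4 _ _] head=1 tail=3 count=2
After op 6 (peek()): arr=[14 11 4 _ _] head=1 tail=3 count=2
After op 7 (write(10)): arr=[14 11 4 10 _] head=1 tail=4 count=3
After op 8 (read()): arr=[14 11 4 10 _] head=2 tail=4 count=2
After op 9 (read()): arr=[14 11 4 10 _] head=3 tail=4 count=1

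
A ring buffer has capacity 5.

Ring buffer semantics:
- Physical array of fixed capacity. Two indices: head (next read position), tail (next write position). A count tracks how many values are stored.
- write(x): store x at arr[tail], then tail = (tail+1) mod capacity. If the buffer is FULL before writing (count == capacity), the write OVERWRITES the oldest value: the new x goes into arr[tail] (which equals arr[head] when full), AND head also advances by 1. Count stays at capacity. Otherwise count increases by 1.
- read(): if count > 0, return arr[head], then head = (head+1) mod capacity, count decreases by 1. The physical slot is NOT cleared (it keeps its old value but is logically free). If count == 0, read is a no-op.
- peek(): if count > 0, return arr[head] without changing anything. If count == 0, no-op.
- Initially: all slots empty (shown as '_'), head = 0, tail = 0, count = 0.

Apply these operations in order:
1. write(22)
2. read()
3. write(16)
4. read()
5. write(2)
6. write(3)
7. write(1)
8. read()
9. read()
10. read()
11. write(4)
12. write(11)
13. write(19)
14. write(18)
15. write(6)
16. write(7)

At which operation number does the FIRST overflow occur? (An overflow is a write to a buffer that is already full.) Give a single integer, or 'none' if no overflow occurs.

Answer: 16

Derivation:
After op 1 (write(22)): arr=[22 _ _ _ _] head=0 tail=1 count=1
After op 2 (read()): arr=[22 _ _ _ _] head=1 tail=1 count=0
After op 3 (write(16)): arr=[22 16 _ _ _] head=1 tail=2 count=1
After op 4 (read()): arr=[22 16 _ _ _] head=2 tail=2 count=0
After op 5 (write(2)): arr=[22 16 2 _ _] head=2 tail=3 count=1
After op 6 (write(3)): arr=[22 16 2 3 _] head=2 tail=4 count=2
After op 7 (write(1)): arr=[22 16 2 3 1] head=2 tail=0 count=3
After op 8 (read()): arr=[22 16 2 3 1] head=3 tail=0 count=2
After op 9 (read()): arr=[22 16 2 3 1] head=4 tail=0 count=1
After op 10 (read()): arr=[22 16 2 3 1] head=0 tail=0 count=0
After op 11 (write(4)): arr=[4 16 2 3 1] head=0 tail=1 count=1
After op 12 (write(11)): arr=[4 11 2 3 1] head=0 tail=2 count=2
After op 13 (write(19)): arr=[4 11 19 3 1] head=0 tail=3 count=3
After op 14 (write(18)): arr=[4 11 19 18 1] head=0 tail=4 count=4
After op 15 (write(6)): arr=[4 11 19 18 6] head=0 tail=0 count=5
After op 16 (write(7)): arr=[7 11 19 18 6] head=1 tail=1 count=5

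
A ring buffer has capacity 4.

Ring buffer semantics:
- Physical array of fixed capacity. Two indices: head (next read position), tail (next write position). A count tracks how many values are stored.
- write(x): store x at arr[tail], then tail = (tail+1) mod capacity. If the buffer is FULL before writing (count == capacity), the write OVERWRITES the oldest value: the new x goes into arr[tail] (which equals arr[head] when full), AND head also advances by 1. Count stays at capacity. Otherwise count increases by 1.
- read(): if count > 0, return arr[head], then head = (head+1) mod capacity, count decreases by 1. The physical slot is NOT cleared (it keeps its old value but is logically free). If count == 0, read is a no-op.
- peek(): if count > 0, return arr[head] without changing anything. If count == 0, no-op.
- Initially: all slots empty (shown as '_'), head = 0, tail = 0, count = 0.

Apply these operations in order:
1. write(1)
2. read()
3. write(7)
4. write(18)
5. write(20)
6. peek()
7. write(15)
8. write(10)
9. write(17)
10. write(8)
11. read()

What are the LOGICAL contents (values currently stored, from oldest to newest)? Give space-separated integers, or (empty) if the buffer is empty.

After op 1 (write(1)): arr=[1 _ _ _] head=0 tail=1 count=1
After op 2 (read()): arr=[1 _ _ _] head=1 tail=1 count=0
After op 3 (write(7)): arr=[1 7 _ _] head=1 tail=2 count=1
After op 4 (write(18)): arr=[1 7 18 _] head=1 tail=3 count=2
After op 5 (write(20)): arr=[1 7 18 20] head=1 tail=0 count=3
After op 6 (peek()): arr=[1 7 18 20] head=1 tail=0 count=3
After op 7 (write(15)): arr=[15 7 18 20] head=1 tail=1 count=4
After op 8 (write(10)): arr=[15 10 18 20] head=2 tail=2 count=4
After op 9 (write(17)): arr=[15 10 17 20] head=3 tail=3 count=4
After op 10 (write(8)): arr=[15 10 17 8] head=0 tail=0 count=4
After op 11 (read()): arr=[15 10 17 8] head=1 tail=0 count=3

Answer: 10 17 8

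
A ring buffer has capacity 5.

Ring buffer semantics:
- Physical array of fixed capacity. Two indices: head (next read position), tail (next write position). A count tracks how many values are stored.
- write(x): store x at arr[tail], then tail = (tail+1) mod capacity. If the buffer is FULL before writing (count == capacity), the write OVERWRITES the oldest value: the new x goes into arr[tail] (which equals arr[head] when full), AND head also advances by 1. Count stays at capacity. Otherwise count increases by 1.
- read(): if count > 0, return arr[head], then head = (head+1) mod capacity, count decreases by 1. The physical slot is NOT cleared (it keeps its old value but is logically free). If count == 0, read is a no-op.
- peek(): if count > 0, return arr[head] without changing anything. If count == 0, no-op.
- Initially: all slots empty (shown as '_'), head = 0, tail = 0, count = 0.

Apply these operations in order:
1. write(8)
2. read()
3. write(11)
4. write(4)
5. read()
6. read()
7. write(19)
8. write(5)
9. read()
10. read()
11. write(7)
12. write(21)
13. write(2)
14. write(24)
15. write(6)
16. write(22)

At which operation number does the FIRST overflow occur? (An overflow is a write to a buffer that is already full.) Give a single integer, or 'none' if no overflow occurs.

Answer: 16

Derivation:
After op 1 (write(8)): arr=[8 _ _ _ _] head=0 tail=1 count=1
After op 2 (read()): arr=[8 _ _ _ _] head=1 tail=1 count=0
After op 3 (write(11)): arr=[8 11 _ _ _] head=1 tail=2 count=1
After op 4 (write(4)): arr=[8 11 4 _ _] head=1 tail=3 count=2
After op 5 (read()): arr=[8 11 4 _ _] head=2 tail=3 count=1
After op 6 (read()): arr=[8 11 4 _ _] head=3 tail=3 count=0
After op 7 (write(19)): arr=[8 11 4 19 _] head=3 tail=4 count=1
After op 8 (write(5)): arr=[8 11 4 19 5] head=3 tail=0 count=2
After op 9 (read()): arr=[8 11 4 19 5] head=4 tail=0 count=1
After op 10 (read()): arr=[8 11 4 19 5] head=0 tail=0 count=0
After op 11 (write(7)): arr=[7 11 4 19 5] head=0 tail=1 count=1
After op 12 (write(21)): arr=[7 21 4 19 5] head=0 tail=2 count=2
After op 13 (write(2)): arr=[7 21 2 19 5] head=0 tail=3 count=3
After op 14 (write(24)): arr=[7 21 2 24 5] head=0 tail=4 count=4
After op 15 (write(6)): arr=[7 21 2 24 6] head=0 tail=0 count=5
After op 16 (write(22)): arr=[22 21 2 24 6] head=1 tail=1 count=5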